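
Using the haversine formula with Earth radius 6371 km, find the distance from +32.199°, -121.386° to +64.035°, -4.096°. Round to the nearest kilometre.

Δλ = -4.096 − -121.386 = 117.290°.
Δφ = 64.035 − 32.199 = 31.836°.
a = sin²(Δφ/2) + cos φ₁ · cos φ₂ · sin²(Δλ/2) = 0.345395.
c = 2·atan2(√a, √(1−a)) = 1.25643 rad → d = 6371·c ≈ 8004.74 km.

8005 km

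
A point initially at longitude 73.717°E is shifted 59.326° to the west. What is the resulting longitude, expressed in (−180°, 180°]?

14.391°E

Start at +73.717°; shift −59.326° → +14.391°.
+14.391° already lies in (−180°, 180°].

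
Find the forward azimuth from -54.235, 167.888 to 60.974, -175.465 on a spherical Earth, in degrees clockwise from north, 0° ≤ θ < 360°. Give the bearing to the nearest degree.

9°

Δλ = -175.465 − 167.888 = -343.353°; wrapped into (−180°, 180°]: 16.647°.
θ = atan2( sin Δλ · cos φ₂ , cos φ₁ · sin φ₂ − sin φ₁ · cos φ₂ · cos Δλ )
  = atan2(0.13900, 0.88826) = 8.894° → normalised to [0°, 360°): 8.894°.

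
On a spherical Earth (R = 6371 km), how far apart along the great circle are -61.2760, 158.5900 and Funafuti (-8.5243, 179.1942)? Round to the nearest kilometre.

6106 km

Δλ = 179.1942 − 158.5900 = 20.6042°.
Δφ = -8.5243 − -61.2760 = 52.7517°.
a = sin²(Δφ/2) + cos φ₁ · cos φ₂ · sin²(Δλ/2) = 0.212566.
c = 2·atan2(√a, √(1−a)) = 0.95835 rad → d = 6371·c ≈ 6105.67 km.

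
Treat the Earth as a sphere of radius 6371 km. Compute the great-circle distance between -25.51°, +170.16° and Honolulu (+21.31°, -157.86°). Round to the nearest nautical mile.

Δλ = -157.86 − 170.16 = -328.02°; wrapped into (−180°, 180°]: 31.98°.
Δφ = 21.31 − -25.51 = 46.82°.
a = sin²(Δφ/2) + cos φ₁ · cos φ₂ · sin²(Δλ/2) = 0.221657.
c = 2·atan2(√a, √(1−a)) = 0.98040 rad → d = 6371·c ≈ 6246.16 km ≈ 3372.66 nmi.

3373 nmi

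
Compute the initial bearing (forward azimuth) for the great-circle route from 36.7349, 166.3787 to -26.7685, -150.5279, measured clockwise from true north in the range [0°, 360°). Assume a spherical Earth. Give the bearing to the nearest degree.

Δλ = -150.5279 − 166.3787 = -316.9066°; wrapped into (−180°, 180°]: 43.0934°.
θ = atan2( sin Δλ · cos φ₂ , cos φ₁ · sin φ₂ − sin φ₁ · cos φ₂ · cos Δλ )
  = atan2(0.60997, -0.75091) = 140.912° → normalised to [0°, 360°): 140.912°.

141°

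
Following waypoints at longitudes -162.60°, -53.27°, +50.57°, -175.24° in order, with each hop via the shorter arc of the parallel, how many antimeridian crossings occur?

1

Leg 1: -162.60° → -53.27°, shortest Δλ = 109.33° (east) — does not cross 180°.
Leg 2: -53.27° → +50.57°, shortest Δλ = 103.84° (east) — does not cross 180°.
Leg 3: +50.57° → -175.24°, shortest Δλ = 134.19° (east) — crosses 180°.
Total crossings: 1.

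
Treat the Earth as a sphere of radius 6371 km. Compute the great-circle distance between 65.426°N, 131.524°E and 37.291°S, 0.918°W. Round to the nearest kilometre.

Δλ = -0.918 − 131.524 = -132.442°.
Δφ = -37.291 − 65.426 = -102.717°.
a = sin²(Δφ/2) + cos φ₁ · cos φ₂ · sin²(Δλ/2) = 0.887130.
c = 2·atan2(√a, √(1−a)) = 2.45634 rad → d = 6371·c ≈ 15649.35 km.

15649 km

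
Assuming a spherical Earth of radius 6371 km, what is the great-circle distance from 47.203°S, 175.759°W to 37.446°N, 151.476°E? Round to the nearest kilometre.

9960 km

Δλ = 151.476 − -175.759 = 327.235°; wrapped into (−180°, 180°]: -32.765°.
Δφ = 37.446 − -47.203 = 84.649°.
a = sin²(Δφ/2) + cos φ₁ · cos φ₂ · sin²(Δλ/2) = 0.496281.
c = 2·atan2(√a, √(1−a)) = 1.56336 rad → d = 6371·c ≈ 9960.16 km.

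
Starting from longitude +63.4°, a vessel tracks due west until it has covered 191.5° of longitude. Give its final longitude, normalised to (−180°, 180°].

-128.1°

Start at +63.4°; shift −191.5° → -128.1°.
-128.1° already lies in (−180°, 180°].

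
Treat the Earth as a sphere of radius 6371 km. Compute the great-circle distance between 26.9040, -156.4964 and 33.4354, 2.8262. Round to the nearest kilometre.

Δλ = 2.8262 − -156.4964 = 159.3226°.
Δφ = 33.4354 − 26.9040 = 6.5314°.
a = sin²(Δφ/2) + cos φ₁ · cos φ₂ · sin²(Δλ/2) = 0.723462.
c = 2·atan2(√a, √(1−a)) = 2.03412 rad → d = 6371·c ≈ 12959.37 km.

12959 km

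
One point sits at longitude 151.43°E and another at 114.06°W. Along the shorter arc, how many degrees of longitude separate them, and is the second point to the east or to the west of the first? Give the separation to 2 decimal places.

94.51° east

Raw difference: -114.06 − 151.43 = -265.49°.
Normalise into (−180°, 180°]: -265.49° + 360° = 94.51°.
Positive ⇒ the second point lies to the east; separation 94.51°.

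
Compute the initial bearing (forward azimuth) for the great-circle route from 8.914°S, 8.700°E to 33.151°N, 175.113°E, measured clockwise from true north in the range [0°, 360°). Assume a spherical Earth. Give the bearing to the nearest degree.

Δλ = 175.113 − 8.700 = 166.413°.
θ = atan2( sin Δλ · cos φ₂ , cos φ₁ · sin φ₂ − sin φ₁ · cos φ₂ · cos Δλ )
  = atan2(0.19668, 0.41414) = 25.404° → normalised to [0°, 360°): 25.404°.

25°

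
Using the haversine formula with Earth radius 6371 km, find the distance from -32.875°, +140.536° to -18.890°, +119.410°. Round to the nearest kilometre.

2615 km

Δλ = 119.410 − 140.536 = -21.126°.
Δφ = -18.890 − -32.875 = 13.985°.
a = sin²(Δφ/2) + cos φ₁ · cos φ₂ · sin²(Δλ/2) = 0.041524.
c = 2·atan2(√a, √(1−a)) = 0.41042 rad → d = 6371·c ≈ 2614.80 km.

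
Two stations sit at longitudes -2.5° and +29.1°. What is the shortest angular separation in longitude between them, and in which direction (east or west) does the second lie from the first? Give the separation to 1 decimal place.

31.6° east

Raw difference: 29.1 − -2.5 = 31.6°.
Normalise into (−180°, 180°]: 31.6° stays 31.6°.
Positive ⇒ the second point lies to the east; separation 31.6°.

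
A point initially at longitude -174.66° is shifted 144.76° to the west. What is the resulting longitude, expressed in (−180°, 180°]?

Start at -174.66°; shift −144.76° → -319.42°.
-319.42° lies outside (−180°, 180°]; add 360° → +40.58°.

+40.58°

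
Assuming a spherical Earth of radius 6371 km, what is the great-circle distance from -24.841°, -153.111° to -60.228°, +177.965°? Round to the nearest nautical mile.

2439 nmi

Δλ = 177.965 − -153.111 = 331.076°; wrapped into (−180°, 180°]: -28.924°.
Δφ = -60.228 − -24.841 = -35.387°.
a = sin²(Δφ/2) + cos φ₁ · cos φ₂ · sin²(Δλ/2) = 0.120474.
c = 2·atan2(√a, √(1−a)) = 0.70894 rad → d = 6371·c ≈ 4516.67 km ≈ 2438.81 nmi.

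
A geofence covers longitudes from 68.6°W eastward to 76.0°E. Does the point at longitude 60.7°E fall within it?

Band width going east from -68.6° to +76.0°: ((76.0 − -68.6) mod 360) = 144.6°.
Offset of +60.7° east of the west edge: ((60.7 − -68.6) mod 360) = 129.3°.
129.3° ≤ 144.6° ⇒ inside.

Yes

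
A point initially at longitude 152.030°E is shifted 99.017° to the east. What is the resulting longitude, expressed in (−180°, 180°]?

108.953°W

Start at +152.030°; shift +99.017° → +251.047°.
+251.047° lies outside (−180°, 180°]; subtract 360° → -108.953°.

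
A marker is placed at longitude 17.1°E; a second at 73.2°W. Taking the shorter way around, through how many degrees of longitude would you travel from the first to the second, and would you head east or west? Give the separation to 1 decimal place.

90.3° west

Raw difference: -73.2 − 17.1 = -90.3°.
Normalise into (−180°, 180°]: -90.3° stays -90.3°.
Negative ⇒ the second point lies to the west; separation 90.3°.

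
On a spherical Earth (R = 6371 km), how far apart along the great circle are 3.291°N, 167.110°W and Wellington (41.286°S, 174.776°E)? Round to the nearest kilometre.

Δλ = 174.776 − -167.110 = 341.886°; wrapped into (−180°, 180°]: -18.114°.
Δφ = -41.286 − 3.291 = -44.577°.
a = sin²(Δφ/2) + cos φ₁ · cos φ₂ · sin²(Δλ/2) = 0.162436.
c = 2·atan2(√a, √(1−a)) = 0.82966 rad → d = 6371·c ≈ 5285.75 km.

5286 km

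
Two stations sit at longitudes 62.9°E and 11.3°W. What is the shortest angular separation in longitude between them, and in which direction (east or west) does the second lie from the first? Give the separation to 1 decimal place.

74.2° west

Raw difference: -11.3 − 62.9 = -74.2°.
Normalise into (−180°, 180°]: -74.2° stays -74.2°.
Negative ⇒ the second point lies to the west; separation 74.2°.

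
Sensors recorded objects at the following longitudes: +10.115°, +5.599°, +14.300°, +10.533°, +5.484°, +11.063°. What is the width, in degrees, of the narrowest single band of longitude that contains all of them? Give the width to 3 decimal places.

Sort the longitudes: +5.484°, +5.599°, +10.115°, +10.533°, +11.063°, +14.300°.
Eastward gaps between consecutive values (wrapping around): 0.115°, 4.516°, 0.418°, 0.530°, 3.237°, 351.184°.
Largest gap = 351.184° ⇒ minimal covering band is its complement: 360° − 351.184° = 8.816°.
Band runs from +5.484° eastward to +14.300°.

8.816°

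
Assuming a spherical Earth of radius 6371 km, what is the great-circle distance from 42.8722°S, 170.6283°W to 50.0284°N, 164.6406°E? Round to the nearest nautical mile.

Δλ = 164.6406 − -170.6283 = 335.2689°; wrapped into (−180°, 180°]: -24.7311°.
Δφ = 50.0284 − -42.8722 = 92.9006°.
a = sin²(Δφ/2) + cos φ₁ · cos φ₂ · sin²(Δλ/2) = 0.546892.
c = 2·atan2(√a, √(1−a)) = 1.66472 rad → d = 6371·c ≈ 10605.93 km ≈ 5726.74 nmi.

5727 nmi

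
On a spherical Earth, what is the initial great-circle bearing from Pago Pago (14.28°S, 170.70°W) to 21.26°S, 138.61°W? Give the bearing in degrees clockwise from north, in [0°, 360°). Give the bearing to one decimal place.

107.6°

Δλ = -138.61 − -170.70 = 32.09°.
θ = atan2( sin Δλ · cos φ₂ , cos φ₁ · sin φ₂ − sin φ₁ · cos φ₂ · cos Δλ )
  = atan2(0.49510, -0.15664) = 107.557° → normalised to [0°, 360°): 107.557°.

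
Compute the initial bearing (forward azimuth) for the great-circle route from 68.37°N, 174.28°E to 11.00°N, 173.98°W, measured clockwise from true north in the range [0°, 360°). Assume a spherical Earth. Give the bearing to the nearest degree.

166°

Δλ = -173.98 − 174.28 = -348.26°; wrapped into (−180°, 180°]: 11.74°.
θ = atan2( sin Δλ · cos φ₂ , cos φ₁ · sin φ₂ − sin φ₁ · cos φ₂ · cos Δλ )
  = atan2(0.19973, -0.82308) = 166.360° → normalised to [0°, 360°): 166.360°.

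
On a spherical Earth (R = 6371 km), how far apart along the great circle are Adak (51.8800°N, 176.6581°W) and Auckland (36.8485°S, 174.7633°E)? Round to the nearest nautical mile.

5346 nmi

Δλ = 174.7633 − -176.6581 = 351.4214°; wrapped into (−180°, 180°]: -8.5786°.
Δφ = -36.8485 − 51.8800 = -88.7285°.
a = sin²(Δφ/2) + cos φ₁ · cos φ₂ · sin²(Δλ/2) = 0.491668.
c = 2·atan2(√a, √(1−a)) = 1.55413 rad → d = 6371·c ≈ 9901.38 km ≈ 5346.32 nmi.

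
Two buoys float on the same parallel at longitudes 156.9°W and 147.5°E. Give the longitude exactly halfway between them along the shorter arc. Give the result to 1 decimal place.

Signed shortest Δλ from -156.9° to +147.5° is -55.6°.
Midpoint longitude = -156.9° + (-55.6°)/2 = -156.9° − 27.8° = -184.7°.
Normalise into (−180°, 180°]: +175.3°.
(The naïve average (-156.9 + +147.5)/2 = -4.7° is on the wrong side of the globe.)

175.3°E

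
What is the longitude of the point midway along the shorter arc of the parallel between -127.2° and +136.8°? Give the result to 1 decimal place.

-175.2°

Signed shortest Δλ from -127.2° to +136.8° is -96.0°.
Midpoint longitude = -127.2° + (-96.0°)/2 = -127.2° − 48.0° = -175.2°.
(The naïve average (-127.2 + +136.8)/2 = 4.8° is on the wrong side of the globe.)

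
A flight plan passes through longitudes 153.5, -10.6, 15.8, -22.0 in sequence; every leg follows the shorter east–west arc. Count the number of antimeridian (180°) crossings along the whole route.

Leg 1: +153.5° → -10.6°, shortest Δλ = -164.1° (west) — does not cross 180°.
Leg 2: -10.6° → +15.8°, shortest Δλ = 26.4° (east) — does not cross 180°.
Leg 3: +15.8° → -22.0°, shortest Δλ = -37.8° (west) — does not cross 180°.
Total crossings: 0.

0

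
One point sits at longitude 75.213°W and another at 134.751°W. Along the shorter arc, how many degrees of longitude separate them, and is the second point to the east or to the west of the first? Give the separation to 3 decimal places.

59.538° west

Raw difference: -134.751 − -75.213 = -59.538°.
Normalise into (−180°, 180°]: -59.538° stays -59.538°.
Negative ⇒ the second point lies to the west; separation 59.538°.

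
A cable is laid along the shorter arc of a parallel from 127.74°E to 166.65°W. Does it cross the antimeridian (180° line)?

Yes

Naïve |-166.65 − 127.74| = 294.39° > 180°, so the shorter arc goes the other way round — across 180°.
Signed shortest Δλ = ((-166.65 − 127.74 + 180) mod 360) − 180 = 65.61°.
Going east by 65.61° from +127.74° passes through 180° before reaching -166.65°.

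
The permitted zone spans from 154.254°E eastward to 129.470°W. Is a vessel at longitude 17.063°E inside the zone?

No

Band width going east from +154.254° to -129.470°: ((-129.470 − 154.254) mod 360) = 76.276°.
Offset of +17.063° east of the west edge: ((17.063 − 154.254) mod 360) = 222.809°.
222.809° > 76.276° ⇒ outside.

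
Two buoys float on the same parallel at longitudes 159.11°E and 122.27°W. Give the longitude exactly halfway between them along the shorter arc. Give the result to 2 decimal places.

Signed shortest Δλ from +159.11° to -122.27° is +78.62°.
Midpoint longitude = +159.11° + (+78.62°)/2 = +159.11° + 39.31° = +198.42°.
Normalise into (−180°, 180°]: -161.58°.
(The naïve average (+159.11 + -122.27)/2 = 18.42° is on the wrong side of the globe.)

161.58°W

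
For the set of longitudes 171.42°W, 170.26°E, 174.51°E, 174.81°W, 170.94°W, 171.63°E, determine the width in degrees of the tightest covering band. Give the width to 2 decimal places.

18.80°

Sort the longitudes: -174.81°, -171.42°, -170.94°, +170.26°, +171.63°, +174.51°.
Eastward gaps between consecutive values (wrapping around): 3.39°, 0.48°, 341.20°, 1.37°, 2.88°, 10.68°.
Largest gap = 341.20° ⇒ minimal covering band is its complement: 360° − 341.20° = 18.80°.
Band runs from +170.26° eastward to -170.94°, crossing the antimeridian.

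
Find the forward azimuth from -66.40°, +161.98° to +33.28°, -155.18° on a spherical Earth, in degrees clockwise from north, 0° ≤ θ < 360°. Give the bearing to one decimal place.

36.0°

Δλ = -155.18 − 161.98 = -317.16°; wrapped into (−180°, 180°]: 42.84°.
θ = atan2( sin Δλ · cos φ₂ , cos φ₁ · sin φ₂ − sin φ₁ · cos φ₂ · cos Δλ )
  = atan2(0.56844, 0.78141) = 36.034° → normalised to [0°, 360°): 36.034°.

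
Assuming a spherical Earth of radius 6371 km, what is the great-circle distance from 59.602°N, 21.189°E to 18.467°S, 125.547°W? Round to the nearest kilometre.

Δλ = -125.547 − 21.189 = -146.736°.
Δφ = -18.467 − 59.602 = -78.069°.
a = sin²(Δφ/2) + cos φ₁ · cos φ₂ · sin²(Δλ/2) = 0.837262.
c = 2·atan2(√a, √(1−a)) = 2.31112 rad → d = 6371·c ≈ 14724.11 km.

14724 km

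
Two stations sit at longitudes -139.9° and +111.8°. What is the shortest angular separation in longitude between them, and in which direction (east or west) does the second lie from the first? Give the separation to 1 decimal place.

Raw difference: 111.8 − -139.9 = 251.7°.
Normalise into (−180°, 180°]: 251.7° − 360° = -108.3°.
Negative ⇒ the second point lies to the west; separation 108.3°.

108.3° west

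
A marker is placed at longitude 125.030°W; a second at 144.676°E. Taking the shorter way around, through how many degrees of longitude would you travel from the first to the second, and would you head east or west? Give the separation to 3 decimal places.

Raw difference: 144.676 − -125.030 = 269.706°.
Normalise into (−180°, 180°]: 269.706° − 360° = -90.294°.
Negative ⇒ the second point lies to the west; separation 90.294°.

90.294° west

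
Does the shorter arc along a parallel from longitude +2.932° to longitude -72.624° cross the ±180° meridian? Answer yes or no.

No

Signed shortest Δλ = ((-72.624 − 2.932 + 180) mod 360) − 180 = -75.556°.
Going west by 75.556° from +2.932° reaches -72.624° without touching 180°.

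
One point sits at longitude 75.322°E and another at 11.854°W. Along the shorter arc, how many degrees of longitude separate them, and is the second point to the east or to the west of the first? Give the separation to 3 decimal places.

87.176° west

Raw difference: -11.854 − 75.322 = -87.176°.
Normalise into (−180°, 180°]: -87.176° stays -87.176°.
Negative ⇒ the second point lies to the west; separation 87.176°.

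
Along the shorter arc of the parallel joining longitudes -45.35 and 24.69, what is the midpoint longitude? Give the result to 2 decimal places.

Signed shortest Δλ from -45.35° to +24.69° is +70.04°.
Midpoint longitude = -45.35° + (+70.04°)/2 = -45.35° + 35.02° = -10.33°.

-10.33°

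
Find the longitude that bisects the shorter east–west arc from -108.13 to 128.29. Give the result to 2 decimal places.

Signed shortest Δλ from -108.13° to +128.29° is -123.58°.
Midpoint longitude = -108.13° + (-123.58°)/2 = -108.13° − 61.79° = -169.92°.
(The naïve average (-108.13 + +128.29)/2 = 10.08° is on the wrong side of the globe.)

-169.92°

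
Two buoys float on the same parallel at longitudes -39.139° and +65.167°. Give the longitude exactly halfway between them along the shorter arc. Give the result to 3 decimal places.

+13.014°

Signed shortest Δλ from -39.139° to +65.167° is +104.306°.
Midpoint longitude = -39.139° + (+104.306°)/2 = -39.139° + 52.153° = +13.014°.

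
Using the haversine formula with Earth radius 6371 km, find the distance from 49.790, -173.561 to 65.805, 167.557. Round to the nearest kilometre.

2084 km

Δλ = 167.557 − -173.561 = 341.118°; wrapped into (−180°, 180°]: -18.882°.
Δφ = 65.805 − 49.790 = 16.015°.
a = sin²(Δφ/2) + cos φ₁ · cos φ₂ · sin²(Δλ/2) = 0.026524.
c = 2·atan2(√a, √(1−a)) = 0.32718 rad → d = 6371·c ≈ 2084.49 km.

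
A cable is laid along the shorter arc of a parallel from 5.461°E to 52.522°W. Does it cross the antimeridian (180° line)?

No

Signed shortest Δλ = ((-52.522 − 5.461 + 180) mod 360) − 180 = -57.983°.
Going west by 57.983° from +5.461° reaches -52.522° without touching 180°.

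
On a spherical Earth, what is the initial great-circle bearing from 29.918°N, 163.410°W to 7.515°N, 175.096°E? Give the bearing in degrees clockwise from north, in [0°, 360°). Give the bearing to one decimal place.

226.3°

Δλ = 175.096 − -163.410 = 338.506°; wrapped into (−180°, 180°]: -21.494°.
θ = atan2( sin Δλ · cos φ₂ , cos φ₁ · sin φ₂ − sin φ₁ · cos φ₂ · cos Δλ )
  = atan2(-0.36326, -0.34673) = -133.667° → normalised to [0°, 360°): 226.333°.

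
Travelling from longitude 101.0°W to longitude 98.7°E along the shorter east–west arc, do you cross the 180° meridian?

Yes

Naïve |98.7 − -101.0| = 199.7° > 180°, so the shorter arc goes the other way round — across 180°.
Signed shortest Δλ = ((98.7 − -101.0 + 180) mod 360) − 180 = -160.3°.
Going west by 160.3° from -101.0° passes through 180° before reaching +98.7°.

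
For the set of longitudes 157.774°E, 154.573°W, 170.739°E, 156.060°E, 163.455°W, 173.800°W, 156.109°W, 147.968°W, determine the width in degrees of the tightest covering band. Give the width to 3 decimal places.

55.972°

Sort the longitudes: -173.800°, -163.455°, -156.109°, -154.573°, -147.968°, +156.060°, +157.774°, +170.739°.
Eastward gaps between consecutive values (wrapping around): 10.345°, 7.346°, 1.536°, 6.605°, 304.028°, 1.714°, 12.965°, 15.461°.
Largest gap = 304.028° ⇒ minimal covering band is its complement: 360° − 304.028° = 55.972°.
Band runs from +156.060° eastward to -147.968°, crossing the antimeridian.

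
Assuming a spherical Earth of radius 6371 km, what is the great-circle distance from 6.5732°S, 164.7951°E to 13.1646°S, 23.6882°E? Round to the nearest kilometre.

Δλ = 23.6882 − 164.7951 = -141.1069°.
Δφ = -13.1646 − -6.5732 = -6.5914°.
a = sin²(Δφ/2) + cos φ₁ · cos φ₂ · sin²(Δλ/2) = 0.863406.
c = 2·atan2(√a, √(1−a)) = 2.38446 rad → d = 6371·c ≈ 15191.42 km.

15191 km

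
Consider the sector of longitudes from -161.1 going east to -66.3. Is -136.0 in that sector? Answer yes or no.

Band width going east from -161.1° to -66.3°: ((-66.3 − -161.1) mod 360) = 94.8°.
Offset of -136.0° east of the west edge: ((-136.0 − -161.1) mod 360) = 25.1°.
25.1° ≤ 94.8° ⇒ inside.

Yes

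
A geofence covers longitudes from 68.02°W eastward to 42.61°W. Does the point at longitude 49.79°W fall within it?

Band width going east from -68.02° to -42.61°: ((-42.61 − -68.02) mod 360) = 25.41°.
Offset of -49.79° east of the west edge: ((-49.79 − -68.02) mod 360) = 18.23°.
18.23° ≤ 25.41° ⇒ inside.

Yes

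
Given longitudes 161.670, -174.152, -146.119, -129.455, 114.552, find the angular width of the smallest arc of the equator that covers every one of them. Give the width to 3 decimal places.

115.993°

Sort the longitudes: -174.152°, -146.119°, -129.455°, +114.552°, +161.670°.
Eastward gaps between consecutive values (wrapping around): 28.033°, 16.664°, 244.007°, 47.118°, 24.178°.
Largest gap = 244.007° ⇒ minimal covering band is its complement: 360° − 244.007° = 115.993°.
Band runs from +114.552° eastward to -129.455°, crossing the antimeridian.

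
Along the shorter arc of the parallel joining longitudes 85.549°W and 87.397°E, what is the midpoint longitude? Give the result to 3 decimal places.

Signed shortest Δλ from -85.549° to +87.397° is +172.946°.
Midpoint longitude = -85.549° + (+172.946°)/2 = -85.549° + 86.473° = +0.924°.

0.924°E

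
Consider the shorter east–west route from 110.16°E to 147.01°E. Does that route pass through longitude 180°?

No

Signed shortest Δλ = ((147.01 − 110.16 + 180) mod 360) − 180 = 36.85°.
Going east by 36.85° from +110.16° reaches +147.01° without touching 180°.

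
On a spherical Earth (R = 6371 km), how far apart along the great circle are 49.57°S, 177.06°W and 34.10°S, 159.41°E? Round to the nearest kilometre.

2580 km

Δλ = 159.41 − -177.06 = 336.47°; wrapped into (−180°, 180°]: -23.53°.
Δφ = -34.10 − -49.57 = 15.47°.
a = sin²(Δφ/2) + cos φ₁ · cos φ₂ · sin²(Δλ/2) = 0.040441.
c = 2·atan2(√a, √(1−a)) = 0.40496 rad → d = 6371·c ≈ 2580.00 km.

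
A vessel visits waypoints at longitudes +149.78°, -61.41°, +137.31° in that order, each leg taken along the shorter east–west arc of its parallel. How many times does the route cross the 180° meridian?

2

Leg 1: +149.78° → -61.41°, shortest Δλ = 148.81° (east) — crosses 180°.
Leg 2: -61.41° → +137.31°, shortest Δλ = -161.28° (west) — crosses 180°.
Total crossings: 2.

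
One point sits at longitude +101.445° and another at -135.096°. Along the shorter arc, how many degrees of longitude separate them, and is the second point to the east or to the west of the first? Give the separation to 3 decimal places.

123.459° east

Raw difference: -135.096 − 101.445 = -236.541°.
Normalise into (−180°, 180°]: -236.541° + 360° = 123.459°.
Positive ⇒ the second point lies to the east; separation 123.459°.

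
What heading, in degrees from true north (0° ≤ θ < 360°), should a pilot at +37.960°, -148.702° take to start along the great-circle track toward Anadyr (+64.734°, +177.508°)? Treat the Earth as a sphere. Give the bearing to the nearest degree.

334°

Δλ = 177.508 − -148.702 = 326.210°; wrapped into (−180°, 180°]: -33.790°.
θ = atan2( sin Δλ · cos φ₂ , cos φ₁ · sin φ₂ − sin φ₁ · cos φ₂ · cos Δλ )
  = atan2(-0.23738, 0.49482) = -25.628° → normalised to [0°, 360°): 334.372°.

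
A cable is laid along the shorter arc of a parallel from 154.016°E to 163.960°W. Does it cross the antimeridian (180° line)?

Yes

Naïve |-163.960 − 154.016| = 317.976° > 180°, so the shorter arc goes the other way round — across 180°.
Signed shortest Δλ = ((-163.960 − 154.016 + 180) mod 360) − 180 = 42.024°.
Going east by 42.024° from +154.016° passes through 180° before reaching -163.960°.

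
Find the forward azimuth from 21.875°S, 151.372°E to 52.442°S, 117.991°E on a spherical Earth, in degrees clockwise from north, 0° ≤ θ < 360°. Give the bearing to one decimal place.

Δλ = 117.991 − 151.372 = -33.381°.
θ = atan2( sin Δλ · cos φ₂ , cos φ₁ · sin φ₂ − sin φ₁ · cos φ₂ · cos Δλ )
  = atan2(-0.33538, -0.54601) = -148.440° → normalised to [0°, 360°): 211.560°.

211.6°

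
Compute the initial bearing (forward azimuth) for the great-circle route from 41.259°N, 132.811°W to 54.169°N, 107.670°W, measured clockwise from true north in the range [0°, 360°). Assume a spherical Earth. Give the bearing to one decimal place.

Δλ = -107.670 − -132.811 = 25.141°.
θ = atan2( sin Δλ · cos φ₂ , cos φ₁ · sin φ₂ − sin φ₁ · cos φ₂ · cos Δλ )
  = atan2(0.24870, 0.25999) = 43.729° → normalised to [0°, 360°): 43.729°.

43.7°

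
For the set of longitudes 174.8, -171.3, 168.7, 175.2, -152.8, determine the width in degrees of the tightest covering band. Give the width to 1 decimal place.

Sort the longitudes: -171.3°, -152.8°, +168.7°, +174.8°, +175.2°.
Eastward gaps between consecutive values (wrapping around): 18.5°, 321.5°, 6.1°, 0.4°, 13.5°.
Largest gap = 321.5° ⇒ minimal covering band is its complement: 360° − 321.5° = 38.5°.
Band runs from +168.7° eastward to -152.8°, crossing the antimeridian.

38.5°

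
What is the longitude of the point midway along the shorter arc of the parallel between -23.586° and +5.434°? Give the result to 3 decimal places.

Signed shortest Δλ from -23.586° to +5.434° is +29.020°.
Midpoint longitude = -23.586° + (+29.020°)/2 = -23.586° + 14.510° = -9.076°.

-9.076°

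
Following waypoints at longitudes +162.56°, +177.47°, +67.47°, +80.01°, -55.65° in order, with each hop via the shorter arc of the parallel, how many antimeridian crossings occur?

0

Leg 1: +162.56° → +177.47°, shortest Δλ = 14.91° (east) — does not cross 180°.
Leg 2: +177.47° → +67.47°, shortest Δλ = -110.0° (west) — does not cross 180°.
Leg 3: +67.47° → +80.01°, shortest Δλ = 12.54° (east) — does not cross 180°.
Leg 4: +80.01° → -55.65°, shortest Δλ = -135.66° (west) — does not cross 180°.
Total crossings: 0.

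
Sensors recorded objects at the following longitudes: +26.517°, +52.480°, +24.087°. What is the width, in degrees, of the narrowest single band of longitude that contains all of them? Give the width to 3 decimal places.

28.393°

Sort the longitudes: +24.087°, +26.517°, +52.480°.
Eastward gaps between consecutive values (wrapping around): 2.430°, 25.963°, 331.607°.
Largest gap = 331.607° ⇒ minimal covering band is its complement: 360° − 331.607° = 28.393°.
Band runs from +24.087° eastward to +52.480°.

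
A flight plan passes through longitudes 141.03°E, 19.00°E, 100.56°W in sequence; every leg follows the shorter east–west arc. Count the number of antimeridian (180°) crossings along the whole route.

0

Leg 1: +141.03° → +19.00°, shortest Δλ = -122.03° (west) — does not cross 180°.
Leg 2: +19.00° → -100.56°, shortest Δλ = -119.56° (west) — does not cross 180°.
Total crossings: 0.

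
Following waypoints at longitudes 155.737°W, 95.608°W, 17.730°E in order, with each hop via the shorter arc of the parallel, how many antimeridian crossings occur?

Leg 1: -155.737° → -95.608°, shortest Δλ = 60.129° (east) — does not cross 180°.
Leg 2: -95.608° → +17.730°, shortest Δλ = 113.338° (east) — does not cross 180°.
Total crossings: 0.

0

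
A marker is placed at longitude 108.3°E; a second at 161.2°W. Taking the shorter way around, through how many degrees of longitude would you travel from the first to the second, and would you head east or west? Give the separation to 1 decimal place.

Raw difference: -161.2 − 108.3 = -269.5°.
Normalise into (−180°, 180°]: -269.5° + 360° = 90.5°.
Positive ⇒ the second point lies to the east; separation 90.5°.

90.5° east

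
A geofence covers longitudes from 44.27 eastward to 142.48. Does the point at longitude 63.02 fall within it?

Yes

Band width going east from +44.27° to +142.48°: ((142.48 − 44.27) mod 360) = 98.21°.
Offset of +63.02° east of the west edge: ((63.02 − 44.27) mod 360) = 18.75°.
18.75° ≤ 98.21° ⇒ inside.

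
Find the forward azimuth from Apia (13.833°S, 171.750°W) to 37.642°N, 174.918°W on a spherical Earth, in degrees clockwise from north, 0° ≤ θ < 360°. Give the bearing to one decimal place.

Δλ = -174.918 − -171.750 = -3.168°.
θ = atan2( sin Δλ · cos φ₂ , cos φ₁ · sin φ₂ − sin φ₁ · cos φ₂ · cos Δλ )
  = atan2(-0.04376, 0.78205) = -3.203° → normalised to [0°, 360°): 356.797°.

356.8°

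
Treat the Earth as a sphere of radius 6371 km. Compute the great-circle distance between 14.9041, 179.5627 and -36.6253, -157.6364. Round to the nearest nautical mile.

3353 nmi

Δλ = -157.6364 − 179.5627 = -337.1991°; wrapped into (−180°, 180°]: 22.8009°.
Δφ = -36.6253 − 14.9041 = -51.5294°.
a = sin²(Δφ/2) + cos φ₁ · cos φ₂ · sin²(Δλ/2) = 0.219246.
c = 2·atan2(√a, √(1−a)) = 0.97459 rad → d = 6371·c ≈ 6209.10 km ≈ 3352.65 nmi.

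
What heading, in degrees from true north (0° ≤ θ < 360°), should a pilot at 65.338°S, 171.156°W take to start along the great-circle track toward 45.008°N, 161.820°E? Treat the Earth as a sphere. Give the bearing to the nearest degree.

340°

Δλ = 161.820 − -171.156 = 332.976°; wrapped into (−180°, 180°]: -27.024°.
θ = atan2( sin Δλ · cos φ₂ , cos φ₁ · sin φ₂ − sin φ₁ · cos φ₂ · cos Δλ )
  = atan2(-0.32124, 0.86746) = -20.321° → normalised to [0°, 360°): 339.679°.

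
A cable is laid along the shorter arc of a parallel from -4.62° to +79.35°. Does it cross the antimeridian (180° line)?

No

Signed shortest Δλ = ((79.35 − -4.62 + 180) mod 360) − 180 = 83.97°.
Going east by 83.97° from -4.62° reaches +79.35° without touching 180°.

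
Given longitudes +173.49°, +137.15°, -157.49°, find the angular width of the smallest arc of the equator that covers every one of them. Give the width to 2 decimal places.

65.36°

Sort the longitudes: -157.49°, +137.15°, +173.49°.
Eastward gaps between consecutive values (wrapping around): 294.64°, 36.34°, 29.02°.
Largest gap = 294.64° ⇒ minimal covering band is its complement: 360° − 294.64° = 65.36°.
Band runs from +137.15° eastward to -157.49°, crossing the antimeridian.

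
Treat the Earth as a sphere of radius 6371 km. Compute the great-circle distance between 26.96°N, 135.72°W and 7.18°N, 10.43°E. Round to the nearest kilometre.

Δλ = 10.43 − -135.72 = 146.15°.
Δφ = 7.18 − 26.96 = -19.78°.
a = sin²(Δφ/2) + cos φ₁ · cos φ₂ · sin²(Δλ/2) = 0.838886.
c = 2·atan2(√a, √(1−a)) = 2.31553 rad → d = 6371·c ≈ 14752.22 km.

14752 km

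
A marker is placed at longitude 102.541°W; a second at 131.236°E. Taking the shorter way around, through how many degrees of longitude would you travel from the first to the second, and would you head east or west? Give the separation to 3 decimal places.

Raw difference: 131.236 − -102.541 = 233.777°.
Normalise into (−180°, 180°]: 233.777° − 360° = -126.223°.
Negative ⇒ the second point lies to the west; separation 126.223°.

126.223° west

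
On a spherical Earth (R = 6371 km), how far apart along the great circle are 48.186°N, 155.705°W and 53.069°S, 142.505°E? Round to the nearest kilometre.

12674 km

Δλ = 142.505 − -155.705 = 298.210°; wrapped into (−180°, 180°]: -61.790°.
Δφ = -53.069 − 48.186 = -101.255°.
a = sin²(Δφ/2) + cos φ₁ · cos φ₂ · sin²(Δλ/2) = 0.703205.
c = 2·atan2(√a, √(1−a)) = 1.98932 rad → d = 6371·c ≈ 12673.94 km.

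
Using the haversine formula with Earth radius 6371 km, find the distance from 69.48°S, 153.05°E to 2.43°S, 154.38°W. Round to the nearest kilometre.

Δλ = -154.38 − 153.05 = -307.43°; wrapped into (−180°, 180°]: 52.57°.
Δφ = -2.43 − -69.48 = 67.05°.
a = sin²(Δφ/2) + cos φ₁ · cos φ₂ · sin²(Δλ/2) = 0.373716.
c = 2·atan2(√a, √(1−a)) = 1.31546 rad → d = 6371·c ≈ 8380.81 km.

8381 km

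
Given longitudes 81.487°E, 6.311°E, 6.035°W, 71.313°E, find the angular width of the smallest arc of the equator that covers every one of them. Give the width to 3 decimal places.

87.522°

Sort the longitudes: -6.035°, +6.311°, +71.313°, +81.487°.
Eastward gaps between consecutive values (wrapping around): 12.346°, 65.002°, 10.174°, 272.478°.
Largest gap = 272.478° ⇒ minimal covering band is its complement: 360° − 272.478° = 87.522°.
Band runs from -6.035° eastward to +81.487°.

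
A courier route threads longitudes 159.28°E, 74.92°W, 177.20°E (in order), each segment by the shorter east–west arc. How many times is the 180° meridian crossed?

2

Leg 1: +159.28° → -74.92°, shortest Δλ = 125.8° (east) — crosses 180°.
Leg 2: -74.92° → +177.20°, shortest Δλ = -107.88° (west) — crosses 180°.
Total crossings: 2.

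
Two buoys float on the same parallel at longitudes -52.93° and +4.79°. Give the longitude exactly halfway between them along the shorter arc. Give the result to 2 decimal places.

-24.07°

Signed shortest Δλ from -52.93° to +4.79° is +57.72°.
Midpoint longitude = -52.93° + (+57.72°)/2 = -52.93° + 28.86° = -24.07°.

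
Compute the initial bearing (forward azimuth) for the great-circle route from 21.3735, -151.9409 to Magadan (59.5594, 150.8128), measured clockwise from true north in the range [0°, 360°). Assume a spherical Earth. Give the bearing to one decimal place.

Δλ = 150.8128 − -151.9409 = 302.7537°; wrapped into (−180°, 180°]: -57.2463°.
θ = atan2( sin Δλ · cos φ₂ , cos φ₁ · sin φ₂ − sin φ₁ · cos φ₂ · cos Δλ )
  = atan2(-0.42609, 0.70296) = -31.222° → normalised to [0°, 360°): 328.778°.

328.8°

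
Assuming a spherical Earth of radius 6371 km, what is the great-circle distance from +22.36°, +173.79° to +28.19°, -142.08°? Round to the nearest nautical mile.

2408 nmi

Δλ = -142.08 − 173.79 = -315.87°; wrapped into (−180°, 180°]: 44.13°.
Δφ = 28.19 − 22.36 = 5.83°.
a = sin²(Δφ/2) + cos φ₁ · cos φ₂ · sin²(Δλ/2) = 0.117615.
c = 2·atan2(√a, √(1−a)) = 0.70011 rad → d = 6371·c ≈ 4460.41 km ≈ 2408.43 nmi.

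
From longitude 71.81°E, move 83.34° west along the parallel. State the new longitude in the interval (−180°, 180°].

Start at +71.81°; shift −83.34° → -11.53°.
-11.53° already lies in (−180°, 180°].

11.53°W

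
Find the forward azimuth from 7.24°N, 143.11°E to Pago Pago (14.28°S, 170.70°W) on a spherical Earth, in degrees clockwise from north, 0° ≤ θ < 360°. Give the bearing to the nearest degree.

Δλ = -170.70 − 143.11 = -313.81°; wrapped into (−180°, 180°]: 46.19°.
θ = atan2( sin Δλ · cos φ₂ , cos φ₁ · sin φ₂ − sin φ₁ · cos φ₂ · cos Δλ )
  = atan2(0.69934, -0.32924) = 115.211° → normalised to [0°, 360°): 115.211°.

115°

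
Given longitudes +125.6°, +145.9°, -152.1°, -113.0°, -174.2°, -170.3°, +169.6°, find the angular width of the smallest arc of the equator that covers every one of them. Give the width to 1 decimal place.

Sort the longitudes: -174.2°, -170.3°, -152.1°, -113.0°, +125.6°, +145.9°, +169.6°.
Eastward gaps between consecutive values (wrapping around): 3.9°, 18.2°, 39.1°, 238.6°, 20.3°, 23.7°, 16.2°.
Largest gap = 238.6° ⇒ minimal covering band is its complement: 360° − 238.6° = 121.4°.
Band runs from +125.6° eastward to -113.0°, crossing the antimeridian.

121.4°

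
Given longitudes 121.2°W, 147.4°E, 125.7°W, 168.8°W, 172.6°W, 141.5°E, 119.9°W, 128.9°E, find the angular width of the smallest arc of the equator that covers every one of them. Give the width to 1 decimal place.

Sort the longitudes: -172.6°, -168.8°, -125.7°, -121.2°, -119.9°, +128.9°, +141.5°, +147.4°.
Eastward gaps between consecutive values (wrapping around): 3.8°, 43.1°, 4.5°, 1.3°, 248.8°, 12.6°, 5.9°, 40.0°.
Largest gap = 248.8° ⇒ minimal covering band is its complement: 360° − 248.8° = 111.2°.
Band runs from +128.9° eastward to -119.9°, crossing the antimeridian.

111.2°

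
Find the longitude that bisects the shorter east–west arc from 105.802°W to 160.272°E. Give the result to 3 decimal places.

Signed shortest Δλ from -105.802° to +160.272° is -93.926°.
Midpoint longitude = -105.802° + (-93.926°)/2 = -105.802° − 46.963° = -152.765°.
(The naïve average (-105.802 + +160.272)/2 = 27.235° is on the wrong side of the globe.)

152.765°W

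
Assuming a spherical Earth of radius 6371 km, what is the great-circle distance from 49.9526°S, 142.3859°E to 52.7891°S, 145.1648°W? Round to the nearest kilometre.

Δλ = -145.1648 − 142.3859 = -287.5507°; wrapped into (−180°, 180°]: 72.4493°.
Δφ = -52.7891 − -49.9526 = -2.8365°.
a = sin²(Δφ/2) + cos φ₁ · cos φ₂ · sin²(Δλ/2) = 0.136499.
c = 2·atan2(√a, √(1−a)) = 0.75685 rad → d = 6371·c ≈ 4821.90 km.

4822 km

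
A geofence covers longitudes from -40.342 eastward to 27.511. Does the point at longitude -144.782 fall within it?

No

Band width going east from -40.342° to +27.511°: ((27.511 − -40.342) mod 360) = 67.853°.
Offset of -144.782° east of the west edge: ((-144.782 − -40.342) mod 360) = 255.560°.
255.560° > 67.853° ⇒ outside.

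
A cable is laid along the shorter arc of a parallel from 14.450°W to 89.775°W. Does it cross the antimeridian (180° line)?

No

Signed shortest Δλ = ((-89.775 − -14.450 + 180) mod 360) − 180 = -75.325°.
Going west by 75.325° from -14.450° reaches -89.775° without touching 180°.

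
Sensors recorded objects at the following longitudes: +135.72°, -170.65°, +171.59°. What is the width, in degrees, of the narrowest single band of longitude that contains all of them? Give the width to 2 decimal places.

53.63°

Sort the longitudes: -170.65°, +135.72°, +171.59°.
Eastward gaps between consecutive values (wrapping around): 306.37°, 35.87°, 17.76°.
Largest gap = 306.37° ⇒ minimal covering band is its complement: 360° − 306.37° = 53.63°.
Band runs from +135.72° eastward to -170.65°, crossing the antimeridian.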